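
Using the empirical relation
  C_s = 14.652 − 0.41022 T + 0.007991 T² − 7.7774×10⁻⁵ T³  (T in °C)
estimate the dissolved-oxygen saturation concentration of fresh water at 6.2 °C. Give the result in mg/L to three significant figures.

C_s ≈ 12.4 mg/L

C_s = 14.652 − 0.41022×6.2 + 0.007991×6.2² − 7.7774×10⁻⁵×6.2³ = 12.40 mg/L.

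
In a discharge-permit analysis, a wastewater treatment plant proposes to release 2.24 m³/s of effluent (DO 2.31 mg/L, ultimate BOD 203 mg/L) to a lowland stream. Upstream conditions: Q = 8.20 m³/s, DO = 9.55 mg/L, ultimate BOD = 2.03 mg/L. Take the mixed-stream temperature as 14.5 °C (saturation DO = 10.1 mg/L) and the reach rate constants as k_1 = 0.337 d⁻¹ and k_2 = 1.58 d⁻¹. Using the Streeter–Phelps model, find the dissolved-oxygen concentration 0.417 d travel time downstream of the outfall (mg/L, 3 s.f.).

Mixed DO = (8.20×9.55 + 2.24×2.31)/(8.20+2.24) = 83.48/10.44 = 7.997 mg/L.
Mixed L₀ = (8.20×2.03 + 2.24×203)/(10.44) = 471.4/10.44 = 45.15 mg/L.
Initial deficit D₀ = C_s − DO₀ = 10.1 − 7.997 = 2.103 mg/L.
D(0.417) = [0.337×45.15/(1.58−0.337)](e^(−0.337×0.417) − e^(−1.58×0.417)) + 2.103 e^(−1.58×0.417)
= 12.24 × (0.8689 − 0.5174) + 2.103 × 0.5174 = 5.391 mg/L.
DO = 10.1 − 5.391 = 4.709 mg/L.

DO ≈ 4.71 mg/L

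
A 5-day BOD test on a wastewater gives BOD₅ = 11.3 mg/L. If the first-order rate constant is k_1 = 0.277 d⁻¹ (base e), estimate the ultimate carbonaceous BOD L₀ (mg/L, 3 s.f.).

BOD₅ = L₀(1 − e^(−5k_1)) ⇒ L₀ = BOD₅ / (1 − e^(−5×0.277))
= 11.3 / (1 − 0.2503) = 11.3 / 0.7497 = 15.07 mg/L.

L₀ ≈ 15.1 mg/L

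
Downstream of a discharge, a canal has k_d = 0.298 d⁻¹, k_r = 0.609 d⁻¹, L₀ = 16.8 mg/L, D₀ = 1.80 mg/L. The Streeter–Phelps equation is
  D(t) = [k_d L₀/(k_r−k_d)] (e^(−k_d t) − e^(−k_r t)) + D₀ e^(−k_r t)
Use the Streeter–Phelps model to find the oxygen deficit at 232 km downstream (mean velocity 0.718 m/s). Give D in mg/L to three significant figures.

Travel time t = x/v = 232 km / (0.718 m/s) = 232000 m / 0.718 m/s = 323100 s = 3.740 d.
k_d L₀/(k_r−k_d) = 0.298×16.8/(0.609−0.298) = 5.006/0.3110 = 16.10 mg/L.
e^(−k_d t) = e^(−0.298×3.740) = 0.3281; e^(−k_r t) = e^(−0.609×3.740) = 0.1025.
D = 16.10 × (0.3281 − 0.1025) + 1.80 × 0.1025 = 3.631 + 0.1846 = 3.816 mg/L.

D ≈ 3.82 mg/L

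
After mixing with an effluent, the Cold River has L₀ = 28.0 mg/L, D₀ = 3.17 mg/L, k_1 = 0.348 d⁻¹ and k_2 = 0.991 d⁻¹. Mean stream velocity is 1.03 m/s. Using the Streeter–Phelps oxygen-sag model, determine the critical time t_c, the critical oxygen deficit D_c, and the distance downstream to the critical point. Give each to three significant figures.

At the critical point dD/dt = 0, so k_1 L₀ e^(−k_1 t) = k_2 D. Substituting D(t) from the Streeter–Phelps equation and solving for t gives
t_c = ln[(k_2/k_1)(1 − D₀(k_2−k_1)/(k_1 L₀))] / (k_2−k_1).
Here k_2−k_1 = 0.6430 d⁻¹ and 1 − D₀(k_2−k_1)/(k_1 L₀) = 1 − 3.17×0.6430/(0.348×28.0) = 0.7908, so
t_c = ln(2.848 × 0.7908) / 0.6430 = 0.8118 / 0.6430 = 1.263 d.
D_c = (k_1/k_2) L₀ e^(−k_1 t_c) = (0.348/0.991) × 28.0 × e^(−0.348×1.263) = 0.3512 × 28.0 × 0.6444 = 6.336 mg/L.
x_c = v t_c = 1.03 m/s × 1.263 d × 86400 s/d = 112400 m ≈ 112 km.

t_c ≈ 1.26 d; D_c ≈ 6.34 mg/L; x_c ≈ 112 km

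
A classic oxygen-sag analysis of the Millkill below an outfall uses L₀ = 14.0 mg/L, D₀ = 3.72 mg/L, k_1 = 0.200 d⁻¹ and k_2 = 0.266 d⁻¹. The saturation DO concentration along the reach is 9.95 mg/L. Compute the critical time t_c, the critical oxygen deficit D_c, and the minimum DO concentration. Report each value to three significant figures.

t_c ≈ 2.93 d; D_c ≈ 5.86 mg/L; min DO ≈ 4.09 mg/L

With k_2/k_1 = 1.330 and 1 − D₀(k_2−k_1)/(k_1 L₀) = 0.9123,
t_c = ln(1.330 × 0.9123) / (0.266 − 0.200) = ln(1.213) / 0.06600 = 0.1934/0.06600 = 2.930 d.
L(t_c) = L₀ e^(−k_1 t_c) = 14.0 × 0.5565 = 7.791 mg/L, and at the critical point k_2 D_c = k_1 L, so D_c = (0.200/0.266) × 7.791 = 5.858 mg/L.
Minimum DO = C_s − D_c = 9.95 − 5.858 = 4.092 mg/L.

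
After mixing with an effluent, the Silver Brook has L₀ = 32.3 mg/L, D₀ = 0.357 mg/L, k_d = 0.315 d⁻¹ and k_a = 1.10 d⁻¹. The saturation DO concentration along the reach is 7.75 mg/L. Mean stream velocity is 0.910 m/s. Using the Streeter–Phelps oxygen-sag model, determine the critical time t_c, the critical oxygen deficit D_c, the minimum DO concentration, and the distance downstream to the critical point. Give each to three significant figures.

With k_a/k_d = 3.492 and 1 − D₀(k_a−k_d)/(k_d L₀) = 0.9725,
t_c = ln(3.492 × 0.9725) / (1.10 − 0.315) = ln(3.396) / 0.7850 = 1.223/0.7850 = 1.557 d.
D_c = (k_d/k_a) L₀ e^(−k_d t_c) = (0.315/1.10) × 32.3 × e^(−0.315×1.557) = 0.2864 × 32.3 × 0.6123 = 5.663 mg/L.
Minimum DO = C_s − D_c = 7.75 − 5.663 = 2.087 mg/L.
x_c = v t_c = 0.910 m/s × 1.557 d × 86400 s/d = 122400 m ≈ 122 km.

t_c ≈ 1.56 d; D_c ≈ 5.66 mg/L; min DO ≈ 2.09 mg/L; x_c ≈ 122 km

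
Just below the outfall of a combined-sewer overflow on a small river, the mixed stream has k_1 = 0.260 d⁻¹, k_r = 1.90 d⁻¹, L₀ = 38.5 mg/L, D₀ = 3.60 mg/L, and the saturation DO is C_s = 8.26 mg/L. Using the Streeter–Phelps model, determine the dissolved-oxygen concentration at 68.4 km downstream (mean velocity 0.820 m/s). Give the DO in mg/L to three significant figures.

Travel time t = x/v = 68.4 km / (0.820 m/s) = 68400 m / 0.820 m/s = 83410 s = 0.9654 d.
k_1 L₀/(k_r−k_1) = 0.260×38.5/(1.90−0.260) = 10.01/1.640 = 6.104 mg/L.
e^(−k_1 t) = e^(−0.260×0.9654) = 0.7780; e^(−k_r t) = e^(−1.90×0.9654) = 0.1597.
D = 6.104 × (0.7780 − 0.1597) + 3.60 × 0.1597 = 3.774 + 0.5750 = 4.349 mg/L.
DO = C_s − D = 8.26 − 4.349 = 3.911 mg/L.

DO ≈ 3.91 mg/L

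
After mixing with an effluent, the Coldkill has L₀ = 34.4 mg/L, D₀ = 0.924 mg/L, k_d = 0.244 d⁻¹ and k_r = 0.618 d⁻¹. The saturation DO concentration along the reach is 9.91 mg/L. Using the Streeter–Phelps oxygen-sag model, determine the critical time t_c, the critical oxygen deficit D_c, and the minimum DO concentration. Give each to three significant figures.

At the critical point dD/dt = 0, so k_d L₀ e^(−k_d t) = k_r D. Substituting D(t) from the Streeter–Phelps equation and solving for t gives
t_c = ln[(k_r/k_d)(1 − D₀(k_r−k_d)/(k_d L₀))] / (k_r−k_d).
Here k_r−k_d = 0.3740 d⁻¹ and 1 − D₀(k_r−k_d)/(k_d L₀) = 1 − 0.924×0.3740/(0.244×34.4) = 0.9588, so
t_c = ln(2.533 × 0.9588) / 0.3740 = 0.8873 / 0.3740 = 2.372 d.
L(t_c) = L₀ e^(−k_d t_c) = 34.4 × 0.5605 = 19.28 mg/L, and at the critical point k_r D_c = k_d L, so D_c = (0.244/0.618) × 19.28 = 7.613 mg/L.
Minimum DO = C_s − D_c = 9.91 − 7.613 = 2.297 mg/L.

t_c ≈ 2.37 d; D_c ≈ 7.61 mg/L; min DO ≈ 2.30 mg/L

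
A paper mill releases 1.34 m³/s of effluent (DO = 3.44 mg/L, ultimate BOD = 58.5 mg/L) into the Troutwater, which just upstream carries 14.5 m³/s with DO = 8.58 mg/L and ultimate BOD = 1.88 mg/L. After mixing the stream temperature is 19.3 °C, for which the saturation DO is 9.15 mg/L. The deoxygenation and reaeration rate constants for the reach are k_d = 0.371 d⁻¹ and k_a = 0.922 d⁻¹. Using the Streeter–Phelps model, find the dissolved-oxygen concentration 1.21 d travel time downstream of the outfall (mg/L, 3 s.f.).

DO ≈ 7.43 mg/L

Mixed DO = (14.5×8.58 + 1.34×3.44)/(14.5+1.34) = 129.0/15.84 = 8.145 mg/L.
Mixed L₀ = (14.5×1.88 + 1.34×58.5)/(15.84) = 105.7/15.84 = 6.670 mg/L.
Initial deficit D₀ = C_s − DO₀ = 9.15 − 8.145 = 1.005 mg/L.
D(1.21) = [0.371×6.670/(0.922−0.371)](e^(−0.371×1.21) − e^(−0.922×1.21)) + 1.005 e^(−0.922×1.21)
= 4.491 × (0.6383 − 0.3277) + 1.005 × 0.3277 = 1.724 mg/L.
DO = 9.15 − 1.724 = 7.426 mg/L.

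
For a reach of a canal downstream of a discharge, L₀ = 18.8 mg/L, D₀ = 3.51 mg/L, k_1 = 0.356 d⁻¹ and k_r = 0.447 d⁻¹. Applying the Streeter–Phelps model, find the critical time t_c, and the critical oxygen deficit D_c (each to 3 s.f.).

At the critical point dD/dt = 0, so k_1 L₀ e^(−k_1 t) = k_r D. Substituting D(t) from the Streeter–Phelps equation and solving for t gives
t_c = ln[(k_r/k_1)(1 − D₀(k_r−k_1)/(k_1 L₀))] / (k_r−k_1).
Here k_r−k_1 = 0.09100 d⁻¹ and 1 − D₀(k_r−k_1)/(k_1 L₀) = 1 − 3.51×0.09100/(0.356×18.8) = 0.9523, so
t_c = ln(1.256 × 0.9523) / 0.09100 = 0.1787 / 0.09100 = 1.964 d.
D_c = (k_1/k_r) L₀ e^(−k_1 t_c) = (0.356/0.447) × 18.8 × e^(−0.356×1.964) = 0.7964 × 18.8 × 0.4970 = 7.441 mg/L.

t_c ≈ 1.96 d; D_c ≈ 7.44 mg/L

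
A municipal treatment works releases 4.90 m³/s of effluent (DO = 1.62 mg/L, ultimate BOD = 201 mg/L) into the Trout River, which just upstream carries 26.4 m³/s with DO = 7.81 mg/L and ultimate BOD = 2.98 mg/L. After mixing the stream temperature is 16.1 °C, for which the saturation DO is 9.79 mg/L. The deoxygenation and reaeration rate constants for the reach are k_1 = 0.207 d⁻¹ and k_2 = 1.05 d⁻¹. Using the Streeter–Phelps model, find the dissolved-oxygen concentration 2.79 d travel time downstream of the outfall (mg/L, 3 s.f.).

DO ≈ 5.39 mg/L

Mixed DO = (26.4×7.81 + 4.90×1.62)/(26.4+4.90) = 214.1/31.30 = 6.841 mg/L.
Mixed L₀ = (26.4×2.98 + 4.90×201)/(31.30) = 1064/31.30 = 33.98 mg/L.
Initial deficit D₀ = C_s − DO₀ = 9.79 − 6.841 = 2.949 mg/L.
D(2.79) = [0.207×33.98/(1.05−0.207)](e^(−0.207×2.79) − e^(−1.05×2.79)) + 2.949 e^(−1.05×2.79)
= 8.344 × (0.5613 − 0.05342) + 2.949 × 0.05342 = 4.395 mg/L.
DO = 9.79 − 4.395 = 5.395 mg/L.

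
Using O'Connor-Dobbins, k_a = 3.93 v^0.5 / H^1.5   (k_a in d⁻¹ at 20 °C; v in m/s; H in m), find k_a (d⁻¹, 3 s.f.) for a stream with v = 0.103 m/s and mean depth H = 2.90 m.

k_a ≈ 0.255 d⁻¹

k_a = 3.93 × 0.103^0.5 / 2.90^1.5 = 3.93 × 0.3209 / 4.939 = 0.2554 d⁻¹.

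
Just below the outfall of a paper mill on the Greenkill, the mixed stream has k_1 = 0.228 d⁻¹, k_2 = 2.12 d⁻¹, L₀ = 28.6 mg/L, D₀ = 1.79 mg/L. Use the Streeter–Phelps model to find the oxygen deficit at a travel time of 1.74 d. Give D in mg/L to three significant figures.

D ≈ 2.28 mg/L

k_1 L₀/(k_2−k_1) = 0.228×28.6/(2.12−0.228) = 6.521/1.892 = 3.447 mg/L.
e^(−k_1 t) = e^(−0.228×1.740) = 0.6725; e^(−k_2 t) = e^(−2.12×1.740) = 0.02500.
D = 3.447 × (0.6725 − 0.02500) + 1.79 × 0.02500 = 2.232 + 0.04475 = 2.276 mg/L.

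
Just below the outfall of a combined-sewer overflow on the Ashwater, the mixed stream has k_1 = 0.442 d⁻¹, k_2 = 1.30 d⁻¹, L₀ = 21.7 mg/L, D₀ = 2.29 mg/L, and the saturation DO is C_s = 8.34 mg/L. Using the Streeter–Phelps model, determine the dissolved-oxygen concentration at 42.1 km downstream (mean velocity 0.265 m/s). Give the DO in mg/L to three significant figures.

Travel time t = x/v = 42.1 km / (0.265 m/s) = 42100 m / 0.265 m/s = 158900 s = 1.839 d.
k_1 L₀/(k_2−k_1) = 0.442×21.7/(1.30−0.442) = 9.591/0.8580 = 11.18 mg/L.
e^(−k_1 t) = e^(−0.442×1.839) = 0.4436; e^(−k_2 t) = e^(−1.30×1.839) = 0.09160.
D = 11.18 × (0.4436 − 0.09160) + 2.29 × 0.09160 = 3.936 + 0.2098 = 4.145 mg/L.
DO = C_s − D = 8.34 − 4.145 = 4.195 mg/L.

DO ≈ 4.19 mg/L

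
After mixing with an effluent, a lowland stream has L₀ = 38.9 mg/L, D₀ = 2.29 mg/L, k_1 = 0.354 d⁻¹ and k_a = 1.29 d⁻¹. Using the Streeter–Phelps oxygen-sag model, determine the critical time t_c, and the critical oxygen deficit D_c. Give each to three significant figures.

t_c = [1/(k_a−k_1)] ln[(k_a/k_1)(1 − D₀(k_a−k_1)/(k_1 L₀))]
= [1/(1.29−0.354)] ln[(1.29/0.354)(1 − 2.29×0.9360/(0.354×38.9))]
= (1/0.9360) ln[3.644 × 0.8443] = 1.068 × ln(3.077) = 1.068 × 1.124 = 1.201 d.
L(t_c) = L₀ e^(−k_1 t_c) = 38.9 × 0.6537 = 25.43 mg/L, and at the critical point k_a D_c = k_1 L, so D_c = (0.354/1.29) × 25.43 = 6.978 mg/L.

t_c ≈ 1.20 d; D_c ≈ 6.98 mg/L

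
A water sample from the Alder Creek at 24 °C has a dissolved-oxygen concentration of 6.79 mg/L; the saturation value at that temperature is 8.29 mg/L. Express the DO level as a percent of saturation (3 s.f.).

% saturation = C/C_s × 100 = 6.79/8.29 × 100 = 81.9 %.

81.9 % saturation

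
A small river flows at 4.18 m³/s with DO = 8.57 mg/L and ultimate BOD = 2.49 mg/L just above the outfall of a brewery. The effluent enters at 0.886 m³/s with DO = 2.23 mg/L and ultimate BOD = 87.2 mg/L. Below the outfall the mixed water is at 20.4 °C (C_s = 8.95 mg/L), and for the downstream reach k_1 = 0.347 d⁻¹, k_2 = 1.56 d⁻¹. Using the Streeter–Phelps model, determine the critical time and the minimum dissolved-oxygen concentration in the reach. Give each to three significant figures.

t_c ≈ 0.944 d; minimum DO ≈ 6.18 mg/L

Mixed DO = (4.18×8.57 + 0.886×2.23)/(4.18+0.886) = 37.80/5.066 = 7.461 mg/L.
Mixed L₀ = (4.18×2.49 + 0.886×87.2)/(5.066) = 87.67/5.066 = 17.31 mg/L.
Initial deficit D₀ = C_s − DO₀ = 8.95 − 7.461 = 1.489 mg/L.
t_c = (1/1.213) ln[(1.56/0.347)(1 − 1.489×1.213/(0.347×17.31))] = 0.8244 × ln(3.144) = 0.9443 d.
D_c = (0.347/1.56) × 17.31 × e^(−0.347×0.9443) = 0.2224 × 17.31 × 0.7206 = 2.774 mg/L.
Minimum DO = 8.95 − 2.774 = 6.176 mg/L.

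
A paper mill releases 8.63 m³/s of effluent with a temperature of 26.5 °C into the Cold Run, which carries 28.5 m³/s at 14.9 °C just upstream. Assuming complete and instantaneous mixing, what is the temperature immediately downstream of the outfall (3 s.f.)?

Flow-weighted mixing: C = (Q_r C_r + Q_w C_w)/(Q_r + Q_w)
= (28.5×14.9 + 8.63×26.5)/(28.5 + 8.63) = 653.3/37.13 = 17.60 °C.

17.6 °C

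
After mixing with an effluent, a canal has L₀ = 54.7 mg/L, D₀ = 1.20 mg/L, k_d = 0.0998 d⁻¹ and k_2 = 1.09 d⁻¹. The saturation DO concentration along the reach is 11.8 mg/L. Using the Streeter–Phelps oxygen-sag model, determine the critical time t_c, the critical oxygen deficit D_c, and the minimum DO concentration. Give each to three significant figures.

t_c ≈ 2.17 d; D_c ≈ 4.03 mg/L; min DO ≈ 7.77 mg/L

t_c = [1/(k_2−k_d)] ln[(k_2/k_d)(1 − D₀(k_2−k_d)/(k_d L₀))]
= [1/(1.09−0.0998)] ln[(1.09/0.0998)(1 − 1.20×0.9902/(0.0998×54.7))]
= (1/0.9902) ln[10.92 × 0.7823] = 1.010 × ln(8.545) = 1.010 × 2.145 = 2.167 d.
D_c = (k_d/k_2) L₀ e^(−k_d t_c) = (0.0998/1.09) × 54.7 × e^(−0.0998×2.167) = 0.09156 × 54.7 × 0.8056 = 4.034 mg/L.
Minimum DO = C_s − D_c = 11.8 − 4.034 = 7.766 mg/L.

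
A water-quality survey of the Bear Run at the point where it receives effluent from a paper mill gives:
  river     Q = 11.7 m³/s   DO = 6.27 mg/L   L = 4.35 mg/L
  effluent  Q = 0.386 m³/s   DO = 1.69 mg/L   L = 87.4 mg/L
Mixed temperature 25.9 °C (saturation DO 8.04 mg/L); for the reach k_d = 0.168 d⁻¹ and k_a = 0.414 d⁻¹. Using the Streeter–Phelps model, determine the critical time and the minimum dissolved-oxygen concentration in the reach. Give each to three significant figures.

Mixed DO = (11.7×6.27 + 0.386×1.69)/(11.7+0.386) = 74.01/12.09 = 6.124 mg/L.
Mixed L₀ = (11.7×4.35 + 0.386×87.4)/(12.09) = 84.63/12.09 = 7.002 mg/L.
Initial deficit D₀ = C_s − DO₀ = 8.04 − 6.124 = 1.916 mg/L.
t_c = (1/0.2460) ln[(0.414/0.168)(1 − 1.916×0.2460/(0.168×7.002))] = 4.065 × ln(1.477) = 1.585 d.
D_c = (0.168/0.414) × 7.002 × e^(−0.168×1.585) = 0.4058 × 7.002 × 0.7662 = 2.177 mg/L.
Minimum DO = 8.04 − 2.177 = 5.863 mg/L.

t_c ≈ 1.58 d; minimum DO ≈ 5.86 mg/L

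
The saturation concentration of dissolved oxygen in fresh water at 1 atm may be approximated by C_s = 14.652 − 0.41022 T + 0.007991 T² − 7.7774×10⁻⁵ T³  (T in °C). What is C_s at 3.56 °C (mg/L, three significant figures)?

C_s ≈ 13.3 mg/L

C_s = 14.652 − 0.41022×3.56 + 0.007991×3.56² − 7.7774×10⁻⁵×3.56³ = 13.29 mg/L.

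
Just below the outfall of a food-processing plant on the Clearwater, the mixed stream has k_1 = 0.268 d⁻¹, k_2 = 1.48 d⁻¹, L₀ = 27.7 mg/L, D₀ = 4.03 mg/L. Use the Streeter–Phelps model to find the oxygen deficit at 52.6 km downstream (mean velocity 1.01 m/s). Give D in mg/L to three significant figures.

D ≈ 4.35 mg/L

Travel time t = x/v = 52.6 km / (1.01 m/s) = 52600 m / 1.01 m/s = 52080 s = 0.6028 d.
k_1 L₀/(k_2−k_1) = 0.268×27.7/(1.48−0.268) = 7.424/1.212 = 6.125 mg/L.
e^(−k_1 t) = e^(−0.268×0.6028) = 0.8508; e^(−k_2 t) = e^(−1.48×0.6028) = 0.4098.
D = 6.125 × (0.8508 − 0.4098) + 4.03 × 0.4098 = 2.701 + 1.651 = 4.353 mg/L.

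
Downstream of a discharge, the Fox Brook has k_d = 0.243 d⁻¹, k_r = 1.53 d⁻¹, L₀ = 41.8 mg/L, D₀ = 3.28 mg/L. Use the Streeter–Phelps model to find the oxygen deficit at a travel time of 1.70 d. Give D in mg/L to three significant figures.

k_d L₀/(k_r−k_d) = 0.243×41.8/(1.53−0.243) = 10.16/1.287 = 7.892 mg/L.
e^(−k_d t) = e^(−0.243×1.700) = 0.6616; e^(−k_r t) = e^(−1.53×1.700) = 0.07420.
D = 7.892 × (0.6616 − 0.07420) + 3.28 × 0.07420 = 4.636 + 0.2434 = 4.879 mg/L.

D ≈ 4.88 mg/L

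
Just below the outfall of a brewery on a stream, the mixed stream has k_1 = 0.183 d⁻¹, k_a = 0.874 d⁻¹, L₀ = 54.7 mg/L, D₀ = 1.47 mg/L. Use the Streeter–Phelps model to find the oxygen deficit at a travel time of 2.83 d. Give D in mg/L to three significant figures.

k_1 L₀/(k_a−k_1) = 0.183×54.7/(0.874−0.183) = 10.01/0.6910 = 14.49 mg/L.
e^(−k_1 t) = e^(−0.183×2.830) = 0.5958; e^(−k_a t) = e^(−0.874×2.830) = 0.08430.
D = 14.49 × (0.5958 − 0.08430) + 1.47 × 0.08430 = 7.410 + 0.1239 = 7.533 mg/L.

D ≈ 7.53 mg/L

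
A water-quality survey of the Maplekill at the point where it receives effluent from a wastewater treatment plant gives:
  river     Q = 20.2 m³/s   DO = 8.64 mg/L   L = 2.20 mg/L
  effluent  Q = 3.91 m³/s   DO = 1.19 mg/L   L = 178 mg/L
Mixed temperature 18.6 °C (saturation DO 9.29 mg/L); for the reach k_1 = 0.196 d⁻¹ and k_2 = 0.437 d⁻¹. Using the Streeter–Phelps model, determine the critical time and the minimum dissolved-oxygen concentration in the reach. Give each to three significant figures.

Mixed DO = (20.2×8.64 + 3.91×1.19)/(20.2+3.91) = 179.2/24.11 = 7.432 mg/L.
Mixed L₀ = (20.2×2.20 + 3.91×178)/(24.11) = 740.4/24.11 = 30.71 mg/L.
Initial deficit D₀ = C_s − DO₀ = 9.29 − 7.432 = 1.858 mg/L.
t_c = (1/0.2410) ln[(0.437/0.196)(1 − 1.858×0.2410/(0.196×30.71))] = 4.149 × ln(2.064) = 3.006 d.
D_c = (0.196/0.437) × 30.71 × e^(−0.196×3.006) = 0.4485 × 30.71 × 0.5548 = 7.641 mg/L.
Minimum DO = 9.29 − 7.641 = 1.649 mg/L.

t_c ≈ 3.01 d; minimum DO ≈ 1.65 mg/L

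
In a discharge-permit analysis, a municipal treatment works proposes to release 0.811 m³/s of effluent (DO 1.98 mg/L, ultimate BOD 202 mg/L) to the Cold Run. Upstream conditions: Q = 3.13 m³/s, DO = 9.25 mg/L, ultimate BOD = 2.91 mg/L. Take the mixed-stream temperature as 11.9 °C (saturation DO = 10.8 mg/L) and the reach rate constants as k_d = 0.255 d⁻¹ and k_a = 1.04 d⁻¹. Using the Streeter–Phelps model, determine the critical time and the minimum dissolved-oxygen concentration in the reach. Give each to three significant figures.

t_c ≈ 1.48 d; minimum DO ≈ 3.43 mg/L

Mixed DO = (3.13×9.25 + 0.811×1.98)/(3.13+0.811) = 30.56/3.941 = 7.754 mg/L.
Mixed L₀ = (3.13×2.91 + 0.811×202)/(3.941) = 172.9/3.941 = 43.88 mg/L.
Initial deficit D₀ = C_s − DO₀ = 10.8 − 7.754 = 3.046 mg/L.
t_c = (1/0.7850) ln[(1.04/0.255)(1 − 3.046×0.7850/(0.255×43.88))] = 1.274 × ln(3.207) = 1.484 d.
D_c = (0.255/1.04) × 43.88 × e^(−0.255×1.484) = 0.2452 × 43.88 × 0.6849 = 7.368 mg/L.
Minimum DO = 10.8 − 7.368 = 3.432 mg/L.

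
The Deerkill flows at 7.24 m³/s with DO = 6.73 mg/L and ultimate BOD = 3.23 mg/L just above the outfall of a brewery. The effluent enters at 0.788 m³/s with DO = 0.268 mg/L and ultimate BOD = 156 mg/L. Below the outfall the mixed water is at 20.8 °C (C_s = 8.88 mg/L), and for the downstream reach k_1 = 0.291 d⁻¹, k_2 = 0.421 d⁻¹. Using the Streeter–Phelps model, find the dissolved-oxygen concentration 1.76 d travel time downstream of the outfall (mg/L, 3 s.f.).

DO ≈ 2.55 mg/L

Mixed DO = (7.24×6.73 + 0.788×0.268)/(7.24+0.788) = 48.94/8.028 = 6.096 mg/L.
Mixed L₀ = (7.24×3.23 + 0.788×156)/(8.028) = 146.3/8.028 = 18.23 mg/L.
Initial deficit D₀ = C_s − DO₀ = 8.88 − 6.096 = 2.784 mg/L.
D(1.76) = [0.291×18.23/(0.421−0.291)](e^(−0.291×1.76) − e^(−0.421×1.76)) + 2.784 e^(−0.421×1.76)
= 40.80 × (0.5992 − 0.4767) + 2.784 × 0.4767 = 6.327 mg/L.
DO = 8.88 − 6.327 = 2.553 mg/L.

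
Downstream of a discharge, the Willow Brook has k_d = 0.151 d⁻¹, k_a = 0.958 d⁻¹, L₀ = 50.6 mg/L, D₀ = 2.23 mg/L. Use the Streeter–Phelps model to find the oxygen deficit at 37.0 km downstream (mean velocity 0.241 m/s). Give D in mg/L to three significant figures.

Travel time t = x/v = 37.0 km / (0.241 m/s) = 37000 m / 0.241 m/s = 153500 s = 1.777 d.
k_d L₀/(k_a−k_d) = 0.151×50.6/(0.958−0.151) = 7.641/0.8070 = 9.468 mg/L.
e^(−k_d t) = e^(−0.151×1.777) = 0.7647; e^(−k_a t) = e^(−0.958×1.777) = 0.1823.
D = 9.468 × (0.7647 − 0.1823) + 2.23 × 0.1823 = 5.514 + 0.4064 = 5.921 mg/L.

D ≈ 5.92 mg/L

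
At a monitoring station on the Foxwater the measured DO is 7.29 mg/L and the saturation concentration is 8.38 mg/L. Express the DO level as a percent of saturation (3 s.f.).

87.0 % saturation

% saturation = C/C_s × 100 = 7.29/8.38 × 100 = 87.0 %.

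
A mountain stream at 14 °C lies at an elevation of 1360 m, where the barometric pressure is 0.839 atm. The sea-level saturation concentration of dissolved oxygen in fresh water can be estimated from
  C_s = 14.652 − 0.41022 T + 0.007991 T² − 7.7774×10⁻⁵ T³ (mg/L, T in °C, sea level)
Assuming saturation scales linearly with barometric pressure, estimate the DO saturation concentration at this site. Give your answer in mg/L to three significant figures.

At sea level: C_s = 14.652 − 0.41022×14 + 0.007991×14² − 7.7774×10⁻⁵×14³ = 10.26 mg/L.
Pressure correction: C_s' = 10.26 × 0.839 = 8.610 mg/L.

C_s ≈ 8.61 mg/L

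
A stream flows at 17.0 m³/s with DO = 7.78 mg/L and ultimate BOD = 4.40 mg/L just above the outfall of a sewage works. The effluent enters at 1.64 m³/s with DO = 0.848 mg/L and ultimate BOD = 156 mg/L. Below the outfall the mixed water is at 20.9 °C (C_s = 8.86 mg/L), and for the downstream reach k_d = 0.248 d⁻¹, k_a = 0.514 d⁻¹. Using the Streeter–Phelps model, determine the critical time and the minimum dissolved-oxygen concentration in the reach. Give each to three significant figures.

Mixed DO = (17.0×7.78 + 1.64×0.848)/(17.0+1.64) = 133.7/18.64 = 7.170 mg/L.
Mixed L₀ = (17.0×4.40 + 1.64×156)/(18.64) = 330.6/18.64 = 17.74 mg/L.
Initial deficit D₀ = C_s − DO₀ = 8.86 − 7.170 = 1.690 mg/L.
t_c = (1/0.2660) ln[(0.514/0.248)(1 − 1.690×0.2660/(0.248×17.74))] = 3.759 × ln(1.861) = 2.335 d.
D_c = (0.248/0.514) × 17.74 × e^(−0.248×2.335) = 0.4825 × 17.74 × 0.5605 = 4.797 mg/L.
Minimum DO = 8.86 − 4.797 = 4.063 mg/L.

t_c ≈ 2.33 d; minimum DO ≈ 4.06 mg/L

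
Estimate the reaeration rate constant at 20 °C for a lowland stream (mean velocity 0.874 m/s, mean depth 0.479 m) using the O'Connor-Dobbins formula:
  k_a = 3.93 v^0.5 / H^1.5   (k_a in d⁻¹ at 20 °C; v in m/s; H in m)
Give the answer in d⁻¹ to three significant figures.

k_a ≈ 11.1 d⁻¹

k_a = 3.93 × 0.874^0.5 / 0.479^1.5 = 3.93 × 0.9349 / 0.3315 = 11.08 d⁻¹.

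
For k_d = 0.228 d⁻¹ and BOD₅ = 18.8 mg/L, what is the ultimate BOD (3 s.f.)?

L₀ ≈ 27.6 mg/L

BOD₅ = L₀(1 − e^(−5k_d)) ⇒ L₀ = BOD₅ / (1 − e^(−5×0.228))
= 18.8 / (1 − 0.3198) = 18.8 / 0.6802 = 27.64 mg/L.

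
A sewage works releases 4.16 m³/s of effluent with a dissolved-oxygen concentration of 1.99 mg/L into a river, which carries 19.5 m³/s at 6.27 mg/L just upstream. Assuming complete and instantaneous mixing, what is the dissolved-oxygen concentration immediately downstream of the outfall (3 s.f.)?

5.52 mg/L

Flow-weighted mixing: C = (Q_r C_r + Q_w C_w)/(Q_r + Q_w)
= (19.5×6.27 + 4.16×1.99)/(19.5 + 4.16) = 130.5/23.66 = 5.517 mg/L.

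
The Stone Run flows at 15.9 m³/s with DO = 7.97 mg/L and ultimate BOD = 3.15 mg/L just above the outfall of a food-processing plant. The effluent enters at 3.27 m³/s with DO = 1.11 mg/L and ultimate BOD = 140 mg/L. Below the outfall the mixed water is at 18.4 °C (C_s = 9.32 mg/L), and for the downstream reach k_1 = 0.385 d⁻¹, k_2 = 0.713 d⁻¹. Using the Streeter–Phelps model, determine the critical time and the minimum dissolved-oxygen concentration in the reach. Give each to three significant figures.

Mixed DO = (15.9×7.97 + 3.27×1.11)/(15.9+3.27) = 130.4/19.17 = 6.800 mg/L.
Mixed L₀ = (15.9×3.15 + 3.27×140)/(19.17) = 507.9/19.17 = 26.49 mg/L.
Initial deficit D₀ = C_s − DO₀ = 9.32 − 6.800 = 2.520 mg/L.
t_c = (1/0.3280) ln[(0.713/0.385)(1 − 2.520×0.3280/(0.385×26.49))] = 3.049 × ln(1.702) = 1.621 d.
D_c = (0.385/0.713) × 26.49 × e^(−0.385×1.621) = 0.5400 × 26.49 × 0.5357 = 7.664 mg/L.
Minimum DO = 9.32 − 7.664 = 1.656 mg/L.

t_c ≈ 1.62 d; minimum DO ≈ 1.66 mg/L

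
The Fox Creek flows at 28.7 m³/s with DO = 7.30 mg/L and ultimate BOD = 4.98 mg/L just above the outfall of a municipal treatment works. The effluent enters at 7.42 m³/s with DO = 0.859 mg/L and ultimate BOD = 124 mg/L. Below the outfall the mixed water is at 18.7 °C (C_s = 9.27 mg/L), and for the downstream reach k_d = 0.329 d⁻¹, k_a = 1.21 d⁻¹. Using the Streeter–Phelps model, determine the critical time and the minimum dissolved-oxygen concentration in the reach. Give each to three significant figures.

t_c ≈ 1.07 d; minimum DO ≈ 3.65 mg/L

Mixed DO = (28.7×7.30 + 7.42×0.859)/(28.7+7.42) = 215.9/36.12 = 5.977 mg/L.
Mixed L₀ = (28.7×4.98 + 7.42×124)/(36.12) = 1063/36.12 = 29.43 mg/L.
Initial deficit D₀ = C_s − DO₀ = 9.27 − 5.977 = 3.293 mg/L.
t_c = (1/0.8810) ln[(1.21/0.329)(1 − 3.293×0.8810/(0.329×29.43))] = 1.135 × ln(2.576) = 1.074 d.
D_c = (0.329/1.21) × 29.43 × e^(−0.329×1.074) = 0.2719 × 29.43 × 0.7023 = 5.620 mg/L.
Minimum DO = 9.27 − 5.620 = 3.650 mg/L.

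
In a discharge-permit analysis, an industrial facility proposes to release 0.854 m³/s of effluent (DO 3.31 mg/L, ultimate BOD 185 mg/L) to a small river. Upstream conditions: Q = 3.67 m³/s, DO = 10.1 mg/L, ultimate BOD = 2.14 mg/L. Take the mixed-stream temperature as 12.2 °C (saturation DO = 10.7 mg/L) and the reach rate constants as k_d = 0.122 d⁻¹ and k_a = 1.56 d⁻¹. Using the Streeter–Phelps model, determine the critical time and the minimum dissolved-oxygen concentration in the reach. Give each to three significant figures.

t_c ≈ 1.13 d; minimum DO ≈ 8.20 mg/L

Mixed DO = (3.67×10.1 + 0.854×3.31)/(3.67+0.854) = 39.89/4.524 = 8.818 mg/L.
Mixed L₀ = (3.67×2.14 + 0.854×185)/(4.524) = 165.8/4.524 = 36.66 mg/L.
Initial deficit D₀ = C_s − DO₀ = 10.7 − 8.818 = 1.882 mg/L.
t_c = (1/1.438) ln[(1.56/0.122)(1 − 1.882×1.438/(0.122×36.66))] = 0.6954 × ln(5.050) = 1.126 d.
D_c = (0.122/1.56) × 36.66 × e^(−0.122×1.126) = 0.07821 × 36.66 × 0.8716 = 2.499 mg/L.
Minimum DO = 10.7 − 2.499 = 8.201 mg/L.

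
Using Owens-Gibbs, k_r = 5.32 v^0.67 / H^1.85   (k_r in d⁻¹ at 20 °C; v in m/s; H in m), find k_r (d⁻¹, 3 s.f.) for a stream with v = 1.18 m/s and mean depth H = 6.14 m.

k_r ≈ 0.207 d⁻¹

k_r = 5.32 × 1.18^0.67 / 6.14^1.85 = 5.32 × 1.117 / 28.72 = 0.2070 d⁻¹.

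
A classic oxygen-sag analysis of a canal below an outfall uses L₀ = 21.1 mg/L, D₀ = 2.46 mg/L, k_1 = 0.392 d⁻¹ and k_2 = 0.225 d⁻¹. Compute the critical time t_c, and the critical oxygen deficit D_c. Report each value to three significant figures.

t_c = [1/(k_2−k_1)] ln[(k_2/k_1)(1 − D₀(k_2−k_1)/(k_1 L₀))]
= [1/(0.225−0.392)] ln[(0.225/0.392)(1 − 2.46×-0.1670/(0.392×21.1))]
= (1/-0.1670) ln[0.5740 × 1.050] = -5.988 × ln(0.6025) = -5.988 × -0.5067 = 3.034 d.
D_c = (k_1/k_2) L₀ e^(−k_1 t_c) = (0.392/0.225) × 21.1 × e^(−0.392×3.034) = 1.742 × 21.1 × 0.3044 = 11.19 mg/L.

t_c ≈ 3.03 d; D_c ≈ 11.2 mg/L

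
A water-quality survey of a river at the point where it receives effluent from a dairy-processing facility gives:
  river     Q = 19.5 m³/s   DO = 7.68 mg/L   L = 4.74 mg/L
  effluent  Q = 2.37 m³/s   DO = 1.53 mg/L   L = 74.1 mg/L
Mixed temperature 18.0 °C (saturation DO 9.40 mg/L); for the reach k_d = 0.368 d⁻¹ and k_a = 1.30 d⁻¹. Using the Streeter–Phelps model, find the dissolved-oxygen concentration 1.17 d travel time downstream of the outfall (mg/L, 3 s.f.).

DO ≈ 6.79 mg/L

Mixed DO = (19.5×7.68 + 2.37×1.53)/(19.5+2.37) = 153.4/21.87 = 7.014 mg/L.
Mixed L₀ = (19.5×4.74 + 2.37×74.1)/(21.87) = 268.0/21.87 = 12.26 mg/L.
Initial deficit D₀ = C_s − DO₀ = 9.40 − 7.014 = 2.386 mg/L.
D(1.17) = [0.368×12.26/(1.30−0.368)](e^(−0.368×1.17) − e^(−1.30×1.17)) + 2.386 e^(−1.30×1.17)
= 4.839 × (0.6501 − 0.2185) + 2.386 × 0.2185 = 2.610 mg/L.
DO = 9.40 − 2.610 = 6.790 mg/L.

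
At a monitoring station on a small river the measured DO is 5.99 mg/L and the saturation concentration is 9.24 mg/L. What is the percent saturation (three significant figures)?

64.8 % saturation

% saturation = C/C_s × 100 = 5.99/9.24 × 100 = 64.8 %.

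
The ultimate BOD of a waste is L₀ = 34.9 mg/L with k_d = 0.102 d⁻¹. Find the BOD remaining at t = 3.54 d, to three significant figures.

L_t = L₀ e^(−k_d t) = 34.9 × e^(−0.102×3.54) = 34.9 × 0.6969 = 24.32 mg/L.

L ≈ 24.3 mg/L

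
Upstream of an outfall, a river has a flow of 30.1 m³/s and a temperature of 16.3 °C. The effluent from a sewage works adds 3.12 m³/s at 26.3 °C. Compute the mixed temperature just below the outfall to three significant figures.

Flow-weighted mixing: C = (Q_r C_r + Q_w C_w)/(Q_r + Q_w)
= (30.1×16.3 + 3.12×26.3)/(30.1 + 3.12) = 572.7/33.22 = 17.24 °C.

17.2 °C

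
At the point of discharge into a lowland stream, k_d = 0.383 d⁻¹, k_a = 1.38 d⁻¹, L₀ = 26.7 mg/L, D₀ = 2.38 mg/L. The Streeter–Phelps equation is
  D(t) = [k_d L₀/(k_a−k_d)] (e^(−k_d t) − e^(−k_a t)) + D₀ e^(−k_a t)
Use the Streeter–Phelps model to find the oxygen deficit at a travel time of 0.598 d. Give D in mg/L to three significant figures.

D ≈ 4.71 mg/L

k_d L₀/(k_a−k_d) = 0.383×26.7/(1.38−0.383) = 10.23/0.9970 = 10.26 mg/L.
e^(−k_d t) = e^(−0.383×0.5980) = 0.7953; e^(−k_a t) = e^(−1.38×0.5980) = 0.4381.
D = 10.26 × (0.7953 − 0.4381) + 2.38 × 0.4381 = 3.663 + 1.043 = 4.706 mg/L.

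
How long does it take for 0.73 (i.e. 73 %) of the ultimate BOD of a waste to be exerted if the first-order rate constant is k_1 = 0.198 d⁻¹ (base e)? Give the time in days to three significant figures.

y/L₀ = 1 − e^(−k_1 t) = 0.73 ⇒ e^(−k_1 t) = 0.270
t = −ln(0.270) / 0.198 = 1.309 / 0.198 = 6.613 d.

t ≈ 6.61 d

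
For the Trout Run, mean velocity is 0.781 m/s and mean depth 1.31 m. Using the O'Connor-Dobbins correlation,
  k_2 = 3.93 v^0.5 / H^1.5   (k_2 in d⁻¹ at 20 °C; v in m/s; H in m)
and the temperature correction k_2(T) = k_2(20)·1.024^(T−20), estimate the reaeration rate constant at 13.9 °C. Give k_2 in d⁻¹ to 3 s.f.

k_2(20) = 3.93 × 0.781^0.5 / 1.31^1.5 = 3.93 × 0.8837 / 1.499 = 2.316 d⁻¹.
k_2(13.9) = 2.316 × 1.024^(13.9−20) = 2.316 × 0.8653 = 2.004 d⁻¹.

k_2 ≈ 2.00 d⁻¹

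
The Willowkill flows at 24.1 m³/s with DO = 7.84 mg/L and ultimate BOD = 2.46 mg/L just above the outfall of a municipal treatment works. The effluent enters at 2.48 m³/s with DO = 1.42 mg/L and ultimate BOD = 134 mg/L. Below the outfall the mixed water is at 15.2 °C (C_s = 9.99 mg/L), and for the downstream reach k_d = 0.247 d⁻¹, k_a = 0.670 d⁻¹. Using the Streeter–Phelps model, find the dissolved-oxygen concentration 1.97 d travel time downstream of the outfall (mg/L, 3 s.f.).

Mixed DO = (24.1×7.84 + 2.48×1.42)/(24.1+2.48) = 192.5/26.58 = 7.241 mg/L.
Mixed L₀ = (24.1×2.46 + 2.48×134)/(26.58) = 391.6/26.58 = 14.73 mg/L.
Initial deficit D₀ = C_s − DO₀ = 9.99 − 7.241 = 2.749 mg/L.
D(1.97) = [0.247×14.73/(0.670−0.247)](e^(−0.247×1.97) − e^(−0.670×1.97)) + 2.749 e^(−0.670×1.97)
= 8.603 × (0.6147 − 0.2672) + 2.749 × 0.2672 = 3.724 mg/L.
DO = 9.99 − 3.724 = 6.266 mg/L.

DO ≈ 6.27 mg/L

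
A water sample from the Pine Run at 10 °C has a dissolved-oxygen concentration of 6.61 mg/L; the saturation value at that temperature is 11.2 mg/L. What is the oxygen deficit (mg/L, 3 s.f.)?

D ≈ 4.59 mg/L

D = C_s − C = 11.2 − 6.61 = 4.59 mg/L.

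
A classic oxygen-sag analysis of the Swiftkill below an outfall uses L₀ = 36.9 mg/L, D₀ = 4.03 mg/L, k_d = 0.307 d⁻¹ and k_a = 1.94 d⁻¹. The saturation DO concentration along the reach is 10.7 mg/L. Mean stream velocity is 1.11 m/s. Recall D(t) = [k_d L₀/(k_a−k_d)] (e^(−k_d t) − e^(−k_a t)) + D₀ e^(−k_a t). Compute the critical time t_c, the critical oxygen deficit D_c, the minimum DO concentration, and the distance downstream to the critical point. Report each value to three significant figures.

t_c ≈ 0.596 d; D_c ≈ 4.86 mg/L; min DO ≈ 5.84 mg/L; x_c ≈ 57.2 km

With k_a/k_d = 6.319 and 1 − D₀(k_a−k_d)/(k_d L₀) = 0.4191,
t_c = ln(6.319 × 0.4191) / (1.94 − 0.307) = ln(2.648) / 1.633 = 0.9739/1.633 = 0.5964 d.
D_c = (k_d/k_a) L₀ e^(−k_d t_c) = (0.307/1.94) × 36.9 × e^(−0.307×0.5964) = 0.1582 × 36.9 × 0.8327 = 4.862 mg/L.
Minimum DO = C_s − D_c = 10.7 − 4.862 = 5.838 mg/L.
x_c = v t_c = 1.11 m/s × 0.5964 d × 86400 s/d = 57190 m ≈ 57.2 km.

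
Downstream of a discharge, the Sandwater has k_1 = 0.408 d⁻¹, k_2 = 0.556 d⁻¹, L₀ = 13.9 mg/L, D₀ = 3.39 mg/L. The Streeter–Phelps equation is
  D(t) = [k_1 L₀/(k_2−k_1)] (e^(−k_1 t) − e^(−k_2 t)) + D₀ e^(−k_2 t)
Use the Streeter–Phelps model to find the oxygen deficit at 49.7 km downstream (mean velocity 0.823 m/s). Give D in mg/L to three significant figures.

D ≈ 5.13 mg/L

Travel time t = x/v = 49.7 km / (0.823 m/s) = 49700 m / 0.823 m/s = 60390 s = 0.6989 d.
k_1 L₀/(k_2−k_1) = 0.408×13.9/(0.556−0.408) = 5.671/0.1480 = 38.32 mg/L.
e^(−k_1 t) = e^(−0.408×0.6989) = 0.7519; e^(−k_2 t) = e^(−0.556×0.6989) = 0.6780.
D = 38.32 × (0.7519 − 0.6780) + 3.39 × 0.6780 = 2.831 + 2.298 = 5.130 mg/L.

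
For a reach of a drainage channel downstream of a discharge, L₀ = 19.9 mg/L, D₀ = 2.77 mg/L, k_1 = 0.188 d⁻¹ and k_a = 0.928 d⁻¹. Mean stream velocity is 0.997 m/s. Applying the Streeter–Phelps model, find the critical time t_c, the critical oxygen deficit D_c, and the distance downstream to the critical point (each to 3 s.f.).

t_c ≈ 1.08 d; D_c ≈ 3.29 mg/L; x_c ≈ 93.4 km

With k_a/k_1 = 4.936 and 1 − D₀(k_a−k_1)/(k_1 L₀) = 0.4521,
t_c = ln(4.936 × 0.4521) / (0.928 − 0.188) = ln(2.232) / 0.7400 = 0.8027/0.7400 = 1.085 d.
D_c = (k_1/k_a) L₀ e^(−k_1 t_c) = (0.188/0.928) × 19.9 × e^(−0.188×1.085) = 0.2026 × 19.9 × 0.8155 = 3.288 mg/L.
x_c = v t_c = 0.997 m/s × 1.085 d × 86400 s/d = 93440 m ≈ 93.4 km.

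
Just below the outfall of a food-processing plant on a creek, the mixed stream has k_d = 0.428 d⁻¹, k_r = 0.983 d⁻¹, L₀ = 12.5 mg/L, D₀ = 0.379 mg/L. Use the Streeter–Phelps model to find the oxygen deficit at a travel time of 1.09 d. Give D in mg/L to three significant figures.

D ≈ 2.87 mg/L

k_d L₀/(k_r−k_d) = 0.428×12.5/(0.983−0.428) = 5.350/0.5550 = 9.640 mg/L.
e^(−k_d t) = e^(−0.428×1.090) = 0.6272; e^(−k_r t) = e^(−0.983×1.090) = 0.3425.
D = 9.640 × (0.6272 − 0.3425) + 0.379 × 0.3425 = 2.744 + 0.1298 = 2.874 mg/L.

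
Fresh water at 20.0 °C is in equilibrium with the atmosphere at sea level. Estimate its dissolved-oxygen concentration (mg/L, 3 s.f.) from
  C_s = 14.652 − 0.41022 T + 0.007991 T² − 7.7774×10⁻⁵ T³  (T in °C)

C_s ≈ 9.02 mg/L

C_s = 14.652 − 0.41022×20.0 + 0.007991×20.0² − 7.7774×10⁻⁵×20.0³ = 9.022 mg/L.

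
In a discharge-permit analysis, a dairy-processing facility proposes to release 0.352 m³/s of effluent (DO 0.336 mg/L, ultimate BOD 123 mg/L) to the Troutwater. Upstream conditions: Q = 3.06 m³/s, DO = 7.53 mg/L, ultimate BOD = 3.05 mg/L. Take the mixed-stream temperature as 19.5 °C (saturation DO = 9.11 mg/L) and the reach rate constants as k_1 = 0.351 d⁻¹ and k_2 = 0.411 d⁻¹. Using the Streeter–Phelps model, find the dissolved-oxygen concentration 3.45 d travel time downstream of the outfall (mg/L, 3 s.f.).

Mixed DO = (3.06×7.53 + 0.352×0.336)/(3.06+0.352) = 23.16/3.412 = 6.788 mg/L.
Mixed L₀ = (3.06×3.05 + 0.352×123)/(3.412) = 52.63/3.412 = 15.42 mg/L.
Initial deficit D₀ = C_s − DO₀ = 9.11 − 6.788 = 2.322 mg/L.
D(3.45) = [0.351×15.42/(0.411−0.351)](e^(−0.351×3.45) − e^(−0.411×3.45)) + 2.322 e^(−0.411×3.45)
= 90.23 × (0.2979 − 0.2422) + 2.322 × 0.2422 = 5.589 mg/L.
DO = 9.11 − 5.589 = 3.521 mg/L.

DO ≈ 3.52 mg/L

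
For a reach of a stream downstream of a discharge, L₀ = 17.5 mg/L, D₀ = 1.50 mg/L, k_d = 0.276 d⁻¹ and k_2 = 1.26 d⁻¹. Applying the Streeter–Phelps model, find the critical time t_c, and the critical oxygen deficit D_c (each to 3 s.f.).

With k_2/k_d = 4.565 and 1 − D₀(k_2−k_d)/(k_d L₀) = 0.6944,
t_c = ln(4.565 × 0.6944) / (1.26 − 0.276) = ln(3.170) / 0.9840 = 1.154/0.9840 = 1.173 d.
D_c = (k_d/k_2) L₀ e^(−k_d t_c) = (0.276/1.26) × 17.5 × e^(−0.276×1.173) = 0.2190 × 17.5 × 0.7235 = 2.774 mg/L.

t_c ≈ 1.17 d; D_c ≈ 2.77 mg/L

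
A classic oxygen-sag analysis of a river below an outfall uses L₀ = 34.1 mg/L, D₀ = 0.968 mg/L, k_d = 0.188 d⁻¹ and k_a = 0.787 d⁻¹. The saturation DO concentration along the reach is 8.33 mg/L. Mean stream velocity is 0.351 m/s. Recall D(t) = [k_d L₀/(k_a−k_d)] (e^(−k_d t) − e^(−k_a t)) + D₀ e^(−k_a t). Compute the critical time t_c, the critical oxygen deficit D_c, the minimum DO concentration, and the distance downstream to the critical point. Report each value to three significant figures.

t_c = [1/(k_a−k_d)] ln[(k_a/k_d)(1 − D₀(k_a−k_d)/(k_d L₀))]
= [1/(0.787−0.188)] ln[(0.787/0.188)(1 − 0.968×0.5990/(0.188×34.1))]
= (1/0.5990) ln[4.186 × 0.9096] = 1.669 × ln(3.808) = 1.669 × 1.337 = 2.232 d.
D_c = (k_d/k_a) L₀ e^(−k_d t_c) = (0.188/0.787) × 34.1 × e^(−0.188×2.232) = 0.2389 × 34.1 × 0.6573 = 5.354 mg/L.
Minimum DO = C_s − D_c = 8.33 − 5.354 = 2.976 mg/L.
x_c = v t_c = 0.351 m/s × 2.232 d × 86400 s/d = 67690 m ≈ 67.7 km.

t_c ≈ 2.23 d; D_c ≈ 5.35 mg/L; min DO ≈ 2.98 mg/L; x_c ≈ 67.7 km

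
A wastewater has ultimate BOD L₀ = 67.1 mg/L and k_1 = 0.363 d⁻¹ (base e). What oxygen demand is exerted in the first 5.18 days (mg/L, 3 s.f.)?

y_t = L₀(1 − e^(−k_1 t)) = 67.1 × (1 − e^(−0.363×5.18))
= 67.1 × (1 − 0.1525) = 67.1 × 0.8475 = 56.86 mg/L.

y ≈ 56.9 mg/L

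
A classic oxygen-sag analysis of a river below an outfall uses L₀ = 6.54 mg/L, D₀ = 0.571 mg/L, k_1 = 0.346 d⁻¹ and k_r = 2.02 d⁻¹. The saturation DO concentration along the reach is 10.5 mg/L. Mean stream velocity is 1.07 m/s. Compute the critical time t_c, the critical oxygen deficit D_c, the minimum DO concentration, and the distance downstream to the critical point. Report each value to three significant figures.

At the critical point dD/dt = 0, so k_1 L₀ e^(−k_1 t) = k_r D. Substituting D(t) from the Streeter–Phelps equation and solving for t gives
t_c = ln[(k_r/k_1)(1 − D₀(k_r−k_1)/(k_1 L₀))] / (k_r−k_1).
Here k_r−k_1 = 1.674 d⁻¹ and 1 − D₀(k_r−k_1)/(k_1 L₀) = 1 − 0.571×1.674/(0.346×6.54) = 0.5776, so
t_c = ln(5.838 × 0.5776) / 1.674 = 1.216 / 1.674 = 0.7261 d.
L(t_c) = L₀ e^(−k_1 t_c) = 6.54 × 0.7778 = 5.087 mg/L, and at the critical point k_r D_c = k_1 L, so D_c = (0.346/2.02) × 5.087 = 0.8713 mg/L.
Minimum DO = C_s − D_c = 10.5 − 0.8713 = 9.629 mg/L.
x_c = v t_c = 1.07 m/s × 0.7261 d × 86400 s/d = 67130 m ≈ 67.1 km.

t_c ≈ 0.726 d; D_c ≈ 0.871 mg/L; min DO ≈ 9.63 mg/L; x_c ≈ 67.1 km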